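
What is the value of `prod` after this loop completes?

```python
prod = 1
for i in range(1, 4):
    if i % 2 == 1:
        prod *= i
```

Product of odd numbers 1 to 3
`prod` takes the values: 1 → 3

Answer: 3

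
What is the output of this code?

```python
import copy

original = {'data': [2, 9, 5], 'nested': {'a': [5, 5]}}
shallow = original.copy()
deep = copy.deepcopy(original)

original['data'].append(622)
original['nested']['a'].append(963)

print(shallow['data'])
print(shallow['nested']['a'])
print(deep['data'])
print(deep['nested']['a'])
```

Key concept: comparing shallow vs deep copy.
Step by step:
`original = {'data': [2, 9, 5], 'nested': {'a': [5, 5]}}` → original = {'data': [2, 9, 5], 'nested': {'a': [5, 5]}}
`shallow = original.copy()` → shallow = {'data': [2, 9, 5], 'nested': {'a': [5, 5]}}
`deep = copy.deepcopy(original)` → deep = {'data': [2, 9, 5], 'nested': {'a': [5, 5]}}
`original['data'].append(622)` → original = {'data': [2, 9, 5, 622], 'nested': {'a': [5, 5]}}; shallow = {'data': [2, 9, 5, 622], 'nested': {'a': [5, 5]}}
`original['nested']['a'].append(963)` → original = {'data': [2, 9, 5, 622], 'nested': {'a': [5, 5, 963]}}; shallow = {'data': [2, 9, 5, 622], 'nested': {'a': [5, 5, 963]}}
`print(shallow['data'])` → prints [2, 9, 5, 622]
`print(shallow['nested']['a'])` → prints [5, 5, 963]
`print(deep['data'])` → prints [2, 9, 5]
`print(deep['nested']['a'])` → prints [5, 5]

Answer:
[2, 9, 5, 622]
[5, 5, 963]
[2, 9, 5]
[5, 5]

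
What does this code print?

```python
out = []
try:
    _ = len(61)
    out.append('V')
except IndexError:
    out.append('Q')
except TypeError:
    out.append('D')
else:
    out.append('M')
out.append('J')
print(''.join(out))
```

Execution trace: 'D' (except TypeError) → 'J' (after the try/except). Output: DJ

Answer: DJ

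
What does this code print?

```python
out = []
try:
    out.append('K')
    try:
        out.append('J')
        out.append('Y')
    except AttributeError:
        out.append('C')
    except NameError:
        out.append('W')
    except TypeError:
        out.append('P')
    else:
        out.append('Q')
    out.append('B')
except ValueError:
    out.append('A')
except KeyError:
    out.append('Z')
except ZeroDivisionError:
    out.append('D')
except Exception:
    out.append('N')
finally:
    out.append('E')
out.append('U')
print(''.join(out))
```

Execution trace: 'K' (try body) → 'J' (inner try body) → 'Y' (inner try body, no exception) → 'Q' (inner else) → 'B' (try body, no exception) → 'E' (finally) → 'U' (after the try/except). Output: KJYQBEU

Answer: KJYQBEU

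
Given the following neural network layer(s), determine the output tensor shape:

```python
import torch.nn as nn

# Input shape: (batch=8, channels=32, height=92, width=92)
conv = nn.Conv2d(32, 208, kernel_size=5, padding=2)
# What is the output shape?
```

Input: (8, 32, 92, 92) -> Output: (8, 208, 92, 92)

Answer: (8, 208, 92, 92)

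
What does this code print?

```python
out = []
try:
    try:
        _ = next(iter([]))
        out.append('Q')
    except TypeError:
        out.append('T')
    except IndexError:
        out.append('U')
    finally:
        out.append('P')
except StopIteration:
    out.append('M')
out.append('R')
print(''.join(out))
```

Execution trace: 'P' (finally) → 'M' (outer except StopIteration) → 'R' (after the try/except). Output: PMR

Answer: PMR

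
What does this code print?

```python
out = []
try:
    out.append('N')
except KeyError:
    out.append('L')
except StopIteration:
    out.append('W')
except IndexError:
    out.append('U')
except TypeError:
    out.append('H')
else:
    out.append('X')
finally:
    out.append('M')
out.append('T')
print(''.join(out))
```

Execution trace: 'N' (try body, no exception) → 'X' (else) → 'M' (finally) → 'T' (after the try/except). Output: NXMT

Answer: NXMT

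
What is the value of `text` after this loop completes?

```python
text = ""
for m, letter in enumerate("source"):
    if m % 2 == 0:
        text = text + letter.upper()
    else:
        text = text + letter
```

Uppercase even positions in 'source'
`text` takes the values: "" → "S" → "So" → "SoU" → "SoUr" → "SoUrC" → "SoUrCe"

Answer: "SoUrCe"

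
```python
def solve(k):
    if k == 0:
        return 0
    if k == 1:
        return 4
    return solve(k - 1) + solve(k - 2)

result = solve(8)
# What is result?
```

Build up from base cases: solve(0)=0, solve(1)=4, solve(2)=4, solve(3)=8, solve(4)=12, solve(5)=20, solve(6)=32, ..., solve(8)=84

Answer: 84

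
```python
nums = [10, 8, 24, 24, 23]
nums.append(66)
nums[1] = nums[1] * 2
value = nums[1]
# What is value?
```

Trace:
`nums = [10, 8, 24, 24, 23]` → nums = [10, 8, 24, 24, 23]
`nums.append(66)` → nums = [10, 8, 24, 24, 23, 66]
`nums[1] = nums[1] * 2` → nums = [10, 16, 24, 24, 23, 66]
`value = nums[1]` → value = 16
So value = 16

Answer: 16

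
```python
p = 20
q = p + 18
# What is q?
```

Trace:
`p = 20` → p = 20
`q = p + 18` → q = 38
So q = 38

Answer: 38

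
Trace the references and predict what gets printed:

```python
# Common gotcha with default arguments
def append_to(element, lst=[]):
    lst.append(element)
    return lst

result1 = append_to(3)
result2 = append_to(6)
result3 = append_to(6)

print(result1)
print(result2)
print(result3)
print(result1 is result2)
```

Key concept: mutable default argument gotcha.
Step by step:
`result1 = append_to(3)` → result1 = [3]
`result2 = append_to(6)` → result1 = [3, 6] (same object as result2); result2 = [3, 6] (same object as result1)
`result3 = append_to(6)` → result1 = [3, 6, 6] (same object as result2, result3); result2 = [3, 6, 6] (same object as result1, result3); result3 = [3, 6, 6] (same object as result1, result2)
`print(result1)` → prints [3, 6, 6]
`print(result2)` → prints [3, 6, 6]
`print(result3)` → prints [3, 6, 6]
`print(result1 is result2)` → prints True

Answer:
[3, 6, 6]
[3, 6, 6]
[3, 6, 6]
True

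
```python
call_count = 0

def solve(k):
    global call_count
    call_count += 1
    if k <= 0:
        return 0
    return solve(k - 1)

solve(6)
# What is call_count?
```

Linear recursion stepping by 1: 7 calls from k=6 down to ≤0.

Answer: 7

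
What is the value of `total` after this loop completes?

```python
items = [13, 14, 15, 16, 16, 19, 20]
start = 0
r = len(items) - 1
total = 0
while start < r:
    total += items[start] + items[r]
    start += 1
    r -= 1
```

Sum of pairs from ends
`total` takes the values: 0 → 33 → 66 → 97

Answer: 97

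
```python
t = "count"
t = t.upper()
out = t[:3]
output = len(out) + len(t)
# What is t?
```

Trace:
`t = "count"` → t = 'count'
`t = t.upper()` → t = 'COUNT'
`out = t[:3]` → out = 'COU'
`output = len(out) + len(t)` → output = 8
So t = 'COUNT'

Answer: 'COUNT'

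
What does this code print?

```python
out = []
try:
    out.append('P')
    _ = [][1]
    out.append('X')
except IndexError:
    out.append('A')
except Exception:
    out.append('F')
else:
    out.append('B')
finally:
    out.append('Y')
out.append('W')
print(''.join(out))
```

Execution trace: 'P' (try body) → 'A' (except IndexError) → 'Y' (finally) → 'W' (after the try/except). Output: PAYW

Answer: PAYW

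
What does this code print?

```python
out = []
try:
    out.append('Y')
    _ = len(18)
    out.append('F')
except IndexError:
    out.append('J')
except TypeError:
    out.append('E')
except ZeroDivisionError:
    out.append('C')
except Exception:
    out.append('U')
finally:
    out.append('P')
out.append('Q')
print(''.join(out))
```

Execution trace: 'Y' (try body) → 'E' (except TypeError) → 'P' (finally) → 'Q' (after the try/except). Output: YEPQ

Answer: YEPQ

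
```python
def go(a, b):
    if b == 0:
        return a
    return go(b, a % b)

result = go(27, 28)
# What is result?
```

go(27, 28) -> go(28, 27) -> go(27, 1) -> go(1, 0) -> 1

Answer: 1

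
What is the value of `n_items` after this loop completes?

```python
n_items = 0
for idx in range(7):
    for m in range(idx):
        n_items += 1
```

Triangle number: 0+1+2+...+6
`n_items` takes the values: 0 → 1 → 2 → 3 → 4 → 5 → 6 → 7 → 8 → 9 → 10 → 11 → 12 → 13 → 14 → 15 → 16 → 17 → 18 → 19 → 20 → 21

Answer: 21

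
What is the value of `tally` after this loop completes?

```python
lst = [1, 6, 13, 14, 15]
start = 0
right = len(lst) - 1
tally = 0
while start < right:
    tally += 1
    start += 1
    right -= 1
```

Iterations until pointers meet (list length 5)
`tally` takes the values: 0 → 1 → 2

Answer: 2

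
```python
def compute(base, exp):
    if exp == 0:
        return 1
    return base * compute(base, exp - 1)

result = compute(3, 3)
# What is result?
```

compute(3, 3) = 3 * 3 * 3 = 27

Answer: 27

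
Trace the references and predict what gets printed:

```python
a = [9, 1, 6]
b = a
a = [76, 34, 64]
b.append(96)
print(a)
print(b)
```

Key concept: rebinding vs mutation: a is rebound to a new list, b still points at the original.
Step by step:
`a = [9, 1, 6]` → a = [9, 1, 6]
`b = a` → b = [9, 1, 6] (same object as a)
`a = [76, 34, 64]` → a = [76, 34, 64]
`b.append(96)` → b = [9, 1, 6, 96]
`print(a)` → prints [76, 34, 64]
`print(b)` → prints [9, 1, 6, 96]

Answer:
[76, 34, 64]
[9, 1, 6, 96]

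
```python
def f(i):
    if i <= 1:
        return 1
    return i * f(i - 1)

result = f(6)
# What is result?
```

f(6) = 6 * 5 * 4 * 3 * 2 * 1 = 720

Answer: 720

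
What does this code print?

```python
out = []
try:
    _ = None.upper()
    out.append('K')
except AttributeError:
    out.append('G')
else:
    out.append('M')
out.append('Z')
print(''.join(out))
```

Execution trace: 'G' (except AttributeError) → 'Z' (after the try/except). Output: GZ

Answer: GZ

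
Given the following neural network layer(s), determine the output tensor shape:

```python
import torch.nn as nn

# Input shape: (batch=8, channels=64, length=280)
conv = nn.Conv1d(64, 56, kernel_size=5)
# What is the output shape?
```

Input: (8, 64, 280) -> Output: (8, 56, 276)

Answer: (8, 56, 276)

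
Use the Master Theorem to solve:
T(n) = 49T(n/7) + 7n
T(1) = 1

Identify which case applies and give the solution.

a=49, b=7, f(n)=7n. log_7(49) = 2. Since c=1 < 2, Case 1 applies: T(n) = Θ(n^log_b(a)) = O(n^2).

Answer: O(n^2) - Case 1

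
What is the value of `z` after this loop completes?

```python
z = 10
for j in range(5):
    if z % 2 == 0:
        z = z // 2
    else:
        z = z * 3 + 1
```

Collatz-style transformation from 10
`z` takes the values: 10 → 5 → 16 → 8 → 4 → 2

Answer: 2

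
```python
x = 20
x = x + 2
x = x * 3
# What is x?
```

Trace:
`x = 20` → x = 20
`x = x + 2` → x = 22
`x = x * 3` → x = 66
So x = 66

Answer: 66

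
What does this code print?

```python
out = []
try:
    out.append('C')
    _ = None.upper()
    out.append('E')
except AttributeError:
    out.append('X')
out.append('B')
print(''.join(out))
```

Execution trace: 'C' (try body) → 'X' (except AttributeError) → 'B' (after the try/except). Output: CXB

Answer: CXB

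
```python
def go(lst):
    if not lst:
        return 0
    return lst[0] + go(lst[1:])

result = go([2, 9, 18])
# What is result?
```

2 + 9 + 18 + 0 = 29

Answer: 29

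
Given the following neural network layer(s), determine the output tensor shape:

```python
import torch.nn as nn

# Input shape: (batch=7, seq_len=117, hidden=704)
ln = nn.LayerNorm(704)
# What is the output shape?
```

Input: (7, 117, 704) -> Output: (7, 117, 704)

Answer: (7, 117, 704)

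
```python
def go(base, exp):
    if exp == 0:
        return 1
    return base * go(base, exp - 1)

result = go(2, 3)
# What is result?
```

go(2, 3) = 2 * 2 * 2 = 8

Answer: 8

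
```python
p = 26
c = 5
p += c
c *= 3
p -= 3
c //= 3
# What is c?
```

Trace:
`p = 26` → p = 26
`c = 5` → c = 5
`p += c` → p = 31
`c *= 3` → c = 15
`p -= 3` → p = 28
`c //= 3` → c = 5
So c = 5

Answer: 5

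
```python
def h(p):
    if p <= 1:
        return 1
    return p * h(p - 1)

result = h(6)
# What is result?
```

h(6) = 6 * 5 * 4 * 3 * 2 * 1 = 720

Answer: 720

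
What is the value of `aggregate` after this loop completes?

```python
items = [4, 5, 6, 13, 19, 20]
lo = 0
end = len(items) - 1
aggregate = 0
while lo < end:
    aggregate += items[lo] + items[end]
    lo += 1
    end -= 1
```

Sum of pairs from ends
`aggregate` takes the values: 0 → 24 → 48 → 67

Answer: 67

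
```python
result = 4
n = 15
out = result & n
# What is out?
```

Trace:
`result = 4` → result = 4
`n = 15` → n = 15
`out = result & n` → out = 4
So out = 4

Answer: 4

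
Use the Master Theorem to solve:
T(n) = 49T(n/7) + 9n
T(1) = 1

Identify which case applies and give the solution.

a=49, b=7, f(n)=9n. log_7(49) = 2. Since c=1 < 2, Case 1 applies: T(n) = Θ(n^log_b(a)) = O(n^2).

Answer: O(n^2) - Case 1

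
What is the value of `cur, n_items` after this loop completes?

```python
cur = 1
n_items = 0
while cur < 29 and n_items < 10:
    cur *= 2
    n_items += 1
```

Double until >= 29 or 10 iterations
`cur, n_items` takes the values: (1, 0) → (2, 0) → (2, 1) → (4, 1) → (4, 2) → (8, 2) → (8, 3) → (16, 3) → (16, 4) → (32, 4) → (32, 5)

Answer: 32, 5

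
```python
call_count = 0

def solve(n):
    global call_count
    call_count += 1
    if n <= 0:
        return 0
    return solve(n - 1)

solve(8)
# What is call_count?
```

Linear recursion stepping by 1: 9 calls from n=8 down to ≤0.

Answer: 9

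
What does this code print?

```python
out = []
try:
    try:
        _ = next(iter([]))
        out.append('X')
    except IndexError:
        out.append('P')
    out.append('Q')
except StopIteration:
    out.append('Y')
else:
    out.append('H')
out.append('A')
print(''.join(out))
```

Execution trace: 'Y' (except StopIteration) → 'A' (after the try/except). Output: YA

Answer: YA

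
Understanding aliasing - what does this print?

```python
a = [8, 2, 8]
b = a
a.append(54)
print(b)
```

Key concept: basic list aliasing.
Step by step:
`a = [8, 2, 8]` → a = [8, 2, 8]
`b = a` → b = [8, 2, 8] (same object as a)
`a.append(54)` → a = [8, 2, 8, 54] (same object as b); b = [8, 2, 8, 54] (same object as a)
`print(b)` → prints [8, 2, 8, 54]

Answer: [8, 2, 8, 54]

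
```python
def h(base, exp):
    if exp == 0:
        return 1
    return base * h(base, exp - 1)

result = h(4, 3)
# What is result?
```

h(4, 3) = 4 * 4 * 4 = 64

Answer: 64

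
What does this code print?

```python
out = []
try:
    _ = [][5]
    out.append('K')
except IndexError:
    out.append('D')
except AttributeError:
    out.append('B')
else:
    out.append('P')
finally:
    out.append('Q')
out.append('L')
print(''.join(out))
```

Execution trace: 'D' (except IndexError) → 'Q' (finally) → 'L' (after the try/except). Output: DQL

Answer: DQL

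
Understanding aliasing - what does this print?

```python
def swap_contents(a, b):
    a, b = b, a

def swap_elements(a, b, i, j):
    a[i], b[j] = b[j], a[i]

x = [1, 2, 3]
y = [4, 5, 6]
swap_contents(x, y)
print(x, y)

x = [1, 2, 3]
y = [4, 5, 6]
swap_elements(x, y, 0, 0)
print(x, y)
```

Key concept: parameter rebinding vs mutation.
Step by step:
`x = [1, 2, 3]` → x = [1, 2, 3]
`y = [4, 5, 6]` → y = [4, 5, 6]
`swap_contents(x, y)` → no visible change to tracked variables
`print(x, y)` → prints [1, 2, 3] [4, 5, 6]
`x = [1, 2, 3]` → x = [1, 2, 3]
`y = [4, 5, 6]` → y = [4, 5, 6]
`swap_elements(x, y, 0, 0)` → x = [4, 2, 3]; y = [1, 5, 6]
`print(x, y)` → prints [4, 2, 3] [1, 5, 6]

Answer:
[1, 2, 3] [4, 5, 6]
[4, 2, 3] [1, 5, 6]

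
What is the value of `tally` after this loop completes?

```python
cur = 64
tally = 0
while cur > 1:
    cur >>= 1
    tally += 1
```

Count right shifts until 1
`tally` takes the values: 0 → 1 → 2 → 3 → 4 → 5 → 6

Answer: 6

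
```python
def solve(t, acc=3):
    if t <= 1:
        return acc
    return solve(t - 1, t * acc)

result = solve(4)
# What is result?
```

Accumulator trace (n, acc): (4, 3) -> (3, 12) -> (2, 36) -> (1, 72) -> return 72

Answer: 72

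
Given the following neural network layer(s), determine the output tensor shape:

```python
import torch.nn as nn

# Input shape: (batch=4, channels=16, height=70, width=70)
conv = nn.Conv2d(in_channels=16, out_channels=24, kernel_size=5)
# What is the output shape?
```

Input: (4, 16, 70, 70) -> Output: (4, 24, 66, 66)

Answer: (4, 24, 66, 66)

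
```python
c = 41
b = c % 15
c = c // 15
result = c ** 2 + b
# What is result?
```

Trace:
`c = 41` → c = 41
`b = c % 15` → b = 11
`c = c // 15` → c = 2
`result = c ** 2 + b` → result = 15
So result = 15

Answer: 15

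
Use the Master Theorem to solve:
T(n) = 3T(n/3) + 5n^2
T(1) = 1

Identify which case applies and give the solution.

a=3, b=3, f(n)=5n^2. log_3(3) = 1. Since c=2 > 1 and the regularity condition holds (3(n/3)^2 = (3/3^2)n^2 with 3/3^2 < 1), Case 3 applies: T(n) = Θ(f(n)) = O(n^2).

Answer: O(n^2) - Case 3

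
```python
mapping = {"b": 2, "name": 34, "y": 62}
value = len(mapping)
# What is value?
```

Trace:
`mapping = {"b": 2, "name": 34, "y": 62}` → mapping = {'b': 2, 'name': 34, 'y': 62}
`value = len(mapping)` → value = 3
So value = 3

Answer: 3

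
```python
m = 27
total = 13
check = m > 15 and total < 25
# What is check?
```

Trace:
`m = 27` → m = 27
`total = 13` → total = 13
`check = m > 15 and total < 25` → check = True
So check = True

Answer: True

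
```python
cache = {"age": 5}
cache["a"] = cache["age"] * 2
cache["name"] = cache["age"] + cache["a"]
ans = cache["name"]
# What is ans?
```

Trace:
`cache = {"age": 5}` → cache = {'age': 5}
`cache["a"] = cache["age"] * 2` → cache = {'age': 5, 'a': 10}
`cache["name"] = cache["age"] + cache["a"]` → cache = {'age': 5, 'a': 10, 'name': 15}
`ans = cache["name"]` → ans = 15
So ans = 15

Answer: 15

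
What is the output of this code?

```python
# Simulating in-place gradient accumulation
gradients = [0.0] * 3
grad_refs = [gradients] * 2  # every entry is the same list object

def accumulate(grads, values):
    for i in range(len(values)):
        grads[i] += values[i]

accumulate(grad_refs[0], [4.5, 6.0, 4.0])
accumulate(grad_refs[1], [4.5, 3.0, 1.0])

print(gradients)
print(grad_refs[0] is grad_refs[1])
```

Key concept: gradient accumulation aliasing.
Step by step:
`gradients = [0.0] * 3` → gradients = [0.0, 0.0, 0.0]
`grad_refs = [gradients] * 2` → grad_refs = [[0.0, 0.0, 0.0], [0.0, 0.0, 0.0]]
`accumulate(grad_refs[0], [4.5, 6.0, 4.0])` → gradients = [4.5, 6.0, 4.0]; grad_refs = [[4.5, 6.0, 4.0], [4.5, 6.0, 4.0]]
`accumulate(grad_refs[1], [4.5, 3.0, 1.0])` → gradients = [9.0, 9.0, 5.0]; grad_refs = [[9.0, 9.0, 5.0], [9.0, 9.0, 5.0]]
`print(gradients)` → prints [9.0, 9.0, 5.0]
`print(grad_refs[0] is grad_refs[1])` → prints True

Answer:
[9.0, 9.0, 5.0]
True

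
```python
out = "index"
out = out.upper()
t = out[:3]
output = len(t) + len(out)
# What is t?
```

Trace:
`out = "index"` → out = 'index'
`out = out.upper()` → out = 'INDEX'
`t = out[:3]` → t = 'IND'
`output = len(t) + len(out)` → output = 8
So t = 'IND'

Answer: 'IND'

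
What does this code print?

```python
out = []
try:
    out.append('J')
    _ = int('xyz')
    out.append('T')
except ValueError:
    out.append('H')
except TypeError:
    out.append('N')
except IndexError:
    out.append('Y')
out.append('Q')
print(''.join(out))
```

Execution trace: 'J' (try body) → 'H' (except ValueError) → 'Q' (after the try/except). Output: JHQ

Answer: JHQ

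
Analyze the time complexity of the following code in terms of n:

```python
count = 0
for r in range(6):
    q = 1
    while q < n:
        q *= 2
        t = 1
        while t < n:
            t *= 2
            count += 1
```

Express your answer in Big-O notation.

Each loop level contributes: 1 × log n × log n. Multiplying the contributions gives O(log² n).

Answer: O(log² n)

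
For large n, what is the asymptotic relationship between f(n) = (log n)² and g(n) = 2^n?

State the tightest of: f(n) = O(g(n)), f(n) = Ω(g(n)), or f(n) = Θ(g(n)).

(log n)² vs 2^n: f(n) = O(g(n)) but not Ω(g(n)) — 2^n grows strictly faster than (log n)².

Answer: f(n) = O(g(n)) but not Ω(g(n)) — 2^n grows strictly faster than (log n)².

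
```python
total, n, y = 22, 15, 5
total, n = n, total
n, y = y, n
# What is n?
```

Trace:
`total, n, y = 22, 15, 5` → total = 22; n = 15; y = 5
`total, n = n, total` → total = 15; n = 22
`n, y = y, n` → n = 5; y = 22
So n = 5

Answer: 5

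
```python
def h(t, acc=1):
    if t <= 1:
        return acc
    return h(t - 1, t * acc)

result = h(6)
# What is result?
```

Accumulator trace (n, acc): (6, 1) -> (5, 6) -> (4, 30) -> (3, 120) -> (2, 360) -> (1, 720) -> return 720

Answer: 720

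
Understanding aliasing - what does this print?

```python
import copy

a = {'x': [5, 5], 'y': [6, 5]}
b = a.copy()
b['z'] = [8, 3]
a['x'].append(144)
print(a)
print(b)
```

Key concept: shallow copy of dict with mutable values.
Step by step:
`a = {'x': [5, 5], 'y': [6, 5]}` → a = {'x': [5, 5], 'y': [6, 5]}
`b = a.copy()` → b = {'x': [5, 5], 'y': [6, 5]}
`b['z'] = [8, 3]` → b = {'x': [5, 5], 'y': [6, 5], 'z': [8, 3]}
`a['x'].append(144)` → a = {'x': [5, 5, 144], 'y': [6, 5]}; b = {'x': [5, 5, 144], 'y': [6, 5], 'z': [8, 3]}
`print(a)` → prints {'x': [5, 5, 144], 'y': [6, 5]}
`print(b)` → prints {'x': [5, 5, 144], 'y': [6, 5], 'z': [8, 3]}

Answer:
{'x': [5, 5, 144], 'y': [6, 5]}
{'x': [5, 5, 144], 'y': [6, 5], 'z': [8, 3]}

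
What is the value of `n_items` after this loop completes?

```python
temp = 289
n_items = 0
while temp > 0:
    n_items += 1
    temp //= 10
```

Count digits by repeated division by 10
`n_items` takes the values: 0 → 1 → 2 → 3

Answer: 3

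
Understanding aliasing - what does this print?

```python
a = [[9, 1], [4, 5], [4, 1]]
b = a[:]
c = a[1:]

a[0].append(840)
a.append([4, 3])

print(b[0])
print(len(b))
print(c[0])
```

Key concept: slice with nested mutation.
Step by step:
`a = [[9, 1], [4, 5], [4, 1]]` → a = [[9, 1], [4, 5], [4, 1]]
`b = a[:]` → b = [[9, 1], [4, 5], [4, 1]]
`c = a[1:]` → c = [[4, 5], [4, 1]]
`a[0].append(840)` → a = [[9, 1, 840], [4, 5], [4, 1]]; b = [[9, 1, 840], [4, 5], [4, 1]]
`a.append([4, 3])` → a = [[9, 1, 840], [4, 5], [4, 1], [4, 3]]
`print(b[0])` → prints [9, 1, 840]
`print(len(b))` → prints 3
`print(c[0])` → prints [4, 5]

Answer:
[9, 1, 840]
3
[4, 5]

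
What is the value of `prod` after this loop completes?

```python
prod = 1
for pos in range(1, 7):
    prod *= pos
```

6! = 720
`prod` takes the values: 1 → 2 → 6 → 24 → 120 → 720

Answer: 720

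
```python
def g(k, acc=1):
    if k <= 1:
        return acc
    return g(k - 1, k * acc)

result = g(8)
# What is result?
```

Accumulator trace (n, acc): (8, 1) -> (7, 8) -> (6, 56) -> (5, 336) -> (4, 1680) -> (3, 6720) -> (2, 20160) -> (1, 40320) -> return 40320

Answer: 40320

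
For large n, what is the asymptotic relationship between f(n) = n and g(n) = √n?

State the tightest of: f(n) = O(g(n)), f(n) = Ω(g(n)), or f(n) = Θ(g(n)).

n vs √n: f(n) = Ω(g(n)) but not O(g(n)) — n grows strictly faster than √n.

Answer: f(n) = Ω(g(n)) but not O(g(n)) — n grows strictly faster than √n.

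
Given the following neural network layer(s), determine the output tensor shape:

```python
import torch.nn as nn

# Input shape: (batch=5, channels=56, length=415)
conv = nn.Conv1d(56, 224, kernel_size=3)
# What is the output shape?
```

Input: (5, 56, 415) -> Output: (5, 224, 413)

Answer: (5, 224, 413)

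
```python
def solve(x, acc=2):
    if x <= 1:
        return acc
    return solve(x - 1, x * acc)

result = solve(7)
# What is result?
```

Accumulator trace (n, acc): (7, 2) -> (6, 14) -> (5, 84) -> (4, 420) -> (3, 1680) -> (2, 5040) -> (1, 10080) -> return 10080

Answer: 10080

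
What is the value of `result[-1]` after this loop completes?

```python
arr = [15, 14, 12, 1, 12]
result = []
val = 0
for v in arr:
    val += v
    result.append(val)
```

Cumulative sum ends at 54
`result` takes the values: [] → [15] → [15, 29] → [15, 29, 41] → [15, 29, 41, 42] → [15, 29, 41, 42, 54]
So `result[-1]` = 54

Answer: 54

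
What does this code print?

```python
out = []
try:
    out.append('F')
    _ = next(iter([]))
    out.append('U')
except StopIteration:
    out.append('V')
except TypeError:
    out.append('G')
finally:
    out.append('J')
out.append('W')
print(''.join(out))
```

Execution trace: 'F' (try body) → 'V' (except StopIteration) → 'J' (finally) → 'W' (after the try/except). Output: FVJW

Answer: FVJW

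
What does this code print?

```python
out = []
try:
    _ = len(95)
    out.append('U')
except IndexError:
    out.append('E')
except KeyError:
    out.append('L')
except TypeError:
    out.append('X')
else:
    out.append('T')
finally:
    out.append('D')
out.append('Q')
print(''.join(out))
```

Execution trace: 'X' (except TypeError) → 'D' (finally) → 'Q' (after the try/except). Output: XDQ

Answer: XDQ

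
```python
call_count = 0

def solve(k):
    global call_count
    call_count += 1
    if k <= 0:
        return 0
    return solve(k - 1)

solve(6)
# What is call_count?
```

Linear recursion stepping by 1: 7 calls from k=6 down to ≤0.

Answer: 7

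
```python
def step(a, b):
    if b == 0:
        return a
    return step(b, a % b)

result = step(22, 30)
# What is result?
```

step(22, 30) -> step(30, 22) -> step(22, 8) -> step(8, 6) -> step(6, 2) -> step(2, 0) -> 2

Answer: 2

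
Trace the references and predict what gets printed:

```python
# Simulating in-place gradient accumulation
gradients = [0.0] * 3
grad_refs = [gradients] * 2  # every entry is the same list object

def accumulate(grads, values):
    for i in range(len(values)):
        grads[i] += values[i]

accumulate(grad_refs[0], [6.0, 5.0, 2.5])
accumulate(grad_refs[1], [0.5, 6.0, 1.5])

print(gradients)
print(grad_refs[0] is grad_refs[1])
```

Key concept: gradient accumulation aliasing.
Step by step:
`gradients = [0.0] * 3` → gradients = [0.0, 0.0, 0.0]
`grad_refs = [gradients] * 2` → grad_refs = [[0.0, 0.0, 0.0], [0.0, 0.0, 0.0]]
`accumulate(grad_refs[0], [6.0, 5.0, 2.5])` → gradients = [6.0, 5.0, 2.5]; grad_refs = [[6.0, 5.0, 2.5], [6.0, 5.0, 2.5]]
`accumulate(grad_refs[1], [0.5, 6.0, 1.5])` → gradients = [6.5, 11.0, 4.0]; grad_refs = [[6.5, 11.0, 4.0], [6.5, 11.0, 4.0]]
`print(gradients)` → prints [6.5, 11.0, 4.0]
`print(grad_refs[0] is grad_refs[1])` → prints True

Answer:
[6.5, 11.0, 4.0]
True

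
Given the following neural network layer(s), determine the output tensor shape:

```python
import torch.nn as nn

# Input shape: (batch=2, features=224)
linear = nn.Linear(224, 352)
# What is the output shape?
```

Input: (2, 224) -> Output: (2, 352)

Answer: (2, 352)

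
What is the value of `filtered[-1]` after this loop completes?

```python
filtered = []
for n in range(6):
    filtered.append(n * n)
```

Last element of squares 0 to 5
`filtered` takes the values: [] → [0] → [0, 1] → [0, 1, 4] → [0, 1, 4, 9] → [0, 1, 4, 9, 16] → [0, 1, 4, 9, 16, 25]
So `filtered[-1]` = 25

Answer: 25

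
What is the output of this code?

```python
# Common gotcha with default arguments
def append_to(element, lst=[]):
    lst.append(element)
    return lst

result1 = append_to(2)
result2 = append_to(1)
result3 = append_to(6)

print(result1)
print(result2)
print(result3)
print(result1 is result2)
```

Key concept: mutable default argument gotcha.
Step by step:
`result1 = append_to(2)` → result1 = [2]
`result2 = append_to(1)` → result1 = [2, 1] (same object as result2); result2 = [2, 1] (same object as result1)
`result3 = append_to(6)` → result1 = [2, 1, 6] (same object as result2, result3); result2 = [2, 1, 6] (same object as result1, result3); result3 = [2, 1, 6] (same object as result1, result2)
`print(result1)` → prints [2, 1, 6]
`print(result2)` → prints [2, 1, 6]
`print(result3)` → prints [2, 1, 6]
`print(result1 is result2)` → prints True

Answer:
[2, 1, 6]
[2, 1, 6]
[2, 1, 6]
True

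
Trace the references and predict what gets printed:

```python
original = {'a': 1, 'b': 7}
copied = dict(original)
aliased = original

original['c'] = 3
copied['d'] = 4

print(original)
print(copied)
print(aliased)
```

Key concept: dict() creates copy, assignment creates alias.
Step by step:
`original = {'a': 1, 'b': 7}` → original = {'a': 1, 'b': 7}
`copied = dict(original)` → copied = {'a': 1, 'b': 7}
`aliased = original` → aliased = {'a': 1, 'b': 7} (same object as original)
`original['c'] = 3` → original = {'a': 1, 'b': 7, 'c': 3} (same object as aliased); aliased = {'a': 1, 'b': 7, 'c': 3} (same object as original)
`copied['d'] = 4` → copied = {'a': 1, 'b': 7, 'd': 4}
`print(original)` → prints {'a': 1, 'b': 7, 'c': 3}
`print(copied)` → prints {'a': 1, 'b': 7, 'd': 4}
`print(aliased)` → prints {'a': 1, 'b': 7, 'c': 3}

Answer:
{'a': 1, 'b': 7, 'c': 3}
{'a': 1, 'b': 7, 'd': 4}
{'a': 1, 'b': 7, 'c': 3}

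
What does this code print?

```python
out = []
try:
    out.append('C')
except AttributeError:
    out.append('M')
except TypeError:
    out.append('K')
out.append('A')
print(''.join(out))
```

Execution trace: 'C' (try body, no exception) → 'A' (after the try/except). Output: CA

Answer: CA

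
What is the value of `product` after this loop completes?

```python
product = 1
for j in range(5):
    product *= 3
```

3^5 = 243
`product` takes the values: 1 → 3 → 9 → 27 → 81 → 243

Answer: 243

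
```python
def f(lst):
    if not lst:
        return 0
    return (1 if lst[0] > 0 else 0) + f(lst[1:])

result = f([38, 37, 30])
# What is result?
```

Count of positive elements in [38, 37, 30] = 3

Answer: 3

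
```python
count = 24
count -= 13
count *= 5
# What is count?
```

Trace:
`count = 24` → count = 24
`count -= 13` → count = 11
`count *= 5` → count = 55
So count = 55

Answer: 55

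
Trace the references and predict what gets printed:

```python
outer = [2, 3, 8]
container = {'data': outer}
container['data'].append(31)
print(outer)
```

Key concept: dict holds reference to list.
Step by step:
`outer = [2, 3, 8]` → outer = [2, 3, 8]
`container = {'data': outer}` → container = {'data': [2, 3, 8]}
`container['data'].append(31)` → outer = [2, 3, 8, 31]; container = {'data': [2, 3, 8, 31]}
`print(outer)` → prints [2, 3, 8, 31]

Answer: [2, 3, 8, 31]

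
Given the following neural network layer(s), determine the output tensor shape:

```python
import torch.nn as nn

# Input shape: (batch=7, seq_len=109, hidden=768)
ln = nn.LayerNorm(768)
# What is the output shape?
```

Input: (7, 109, 768) -> Output: (7, 109, 768)

Answer: (7, 109, 768)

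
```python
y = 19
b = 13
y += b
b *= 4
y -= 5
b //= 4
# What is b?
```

Trace:
`y = 19` → y = 19
`b = 13` → b = 13
`y += b` → y = 32
`b *= 4` → b = 52
`y -= 5` → y = 27
`b //= 4` → b = 13
So b = 13

Answer: 13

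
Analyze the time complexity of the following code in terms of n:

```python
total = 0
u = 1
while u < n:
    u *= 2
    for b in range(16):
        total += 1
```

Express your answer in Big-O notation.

Each loop level contributes: log n × 1. Multiplying the contributions gives O(log n).

Answer: O(log n)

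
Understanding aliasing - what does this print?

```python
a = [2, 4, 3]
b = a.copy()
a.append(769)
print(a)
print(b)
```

Key concept: list.copy() creates independent copy.
Step by step:
`a = [2, 4, 3]` → a = [2, 4, 3]
`b = a.copy()` → b = [2, 4, 3]
`a.append(769)` → a = [2, 4, 3, 769]
`print(a)` → prints [2, 4, 3, 769]
`print(b)` → prints [2, 4, 3]

Answer:
[2, 4, 3, 769]
[2, 4, 3]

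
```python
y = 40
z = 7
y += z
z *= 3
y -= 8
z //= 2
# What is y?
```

Trace:
`y = 40` → y = 40
`z = 7` → z = 7
`y += z` → y = 47
`z *= 3` → z = 21
`y -= 8` → y = 39
`z //= 2` → z = 10
So y = 39

Answer: 39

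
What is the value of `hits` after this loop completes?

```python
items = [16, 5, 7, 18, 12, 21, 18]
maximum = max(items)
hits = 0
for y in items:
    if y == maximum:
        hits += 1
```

Count of max value 21 in [16, 5, 7, 18, 12, 21, 18]
`hits` takes the values: 0 → 1

Answer: 1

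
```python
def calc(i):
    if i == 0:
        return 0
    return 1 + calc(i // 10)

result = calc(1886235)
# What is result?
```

Count of digits of 1886235: 7

Answer: 7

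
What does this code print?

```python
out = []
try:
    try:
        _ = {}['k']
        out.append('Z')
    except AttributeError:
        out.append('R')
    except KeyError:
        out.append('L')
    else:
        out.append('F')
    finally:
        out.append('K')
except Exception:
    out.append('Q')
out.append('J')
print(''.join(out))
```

Execution trace: 'L' (inner except KeyError) → 'K' (inner finally) → 'J' (after the try/except). Output: LKJ

Answer: LKJ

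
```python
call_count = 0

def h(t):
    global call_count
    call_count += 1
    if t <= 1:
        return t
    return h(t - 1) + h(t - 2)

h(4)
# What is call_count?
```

Calls(t) = 1 + Calls(t-1) + Calls(t-2); Calls(0)=Calls(1)=1. For t=4 this gives 9.

Answer: 9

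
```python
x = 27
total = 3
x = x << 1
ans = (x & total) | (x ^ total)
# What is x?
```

Trace:
`x = 27` → x = 27
`total = 3` → total = 3
`x = x << 1` → x = 54
`ans = (x & total) | (x ^ total)` → ans = 55
So x = 54

Answer: 54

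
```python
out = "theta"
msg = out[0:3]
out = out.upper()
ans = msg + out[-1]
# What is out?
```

Trace:
`out = "theta"` → out = 'theta'
`msg = out[0:3]` → msg = 'the'
`out = out.upper()` → out = 'THETA'
`ans = msg + out[-1]` → ans = 'theA'
So out = 'THETA'

Answer: 'THETA'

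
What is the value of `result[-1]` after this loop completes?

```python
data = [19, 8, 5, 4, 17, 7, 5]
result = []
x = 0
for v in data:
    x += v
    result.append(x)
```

Cumulative sum ends at 65
`result` takes the values: [] → [19] → [19, 27] → [19, 27, 32] → [19, 27, 32, 36] → [19, 27, 32, 36, 53] → [19, 27, 32, 36, 53, 60] → [19, 27, 32, 36, 53, 60, 65]
So `result[-1]` = 65

Answer: 65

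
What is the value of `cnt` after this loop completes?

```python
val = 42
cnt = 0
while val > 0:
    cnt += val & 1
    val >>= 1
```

Count set bits in 42 (binary: 0b101010)
`cnt` takes the values: 0 → 1 → 2 → 3

Answer: 3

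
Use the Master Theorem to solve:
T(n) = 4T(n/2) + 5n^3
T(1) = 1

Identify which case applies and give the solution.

a=4, b=2, f(n)=5n^3. log_2(4) = 2. Since c=3 > 2 and the regularity condition holds (4(n/2)^3 = (4/2^3)n^3 with 4/2^3 < 1), Case 3 applies: T(n) = Θ(f(n)) = O(n^3).

Answer: O(n^3) - Case 3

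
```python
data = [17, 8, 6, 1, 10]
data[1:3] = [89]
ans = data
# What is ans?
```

Trace:
`data = [17, 8, 6, 1, 10]` → data = [17, 8, 6, 1, 10]
`data[1:3] = [89]` → data = [17, 89, 1, 10]
`ans = data` → ans = [17, 89, 1, 10]
So ans = [17, 89, 1, 10]

Answer: [17, 89, 1, 10]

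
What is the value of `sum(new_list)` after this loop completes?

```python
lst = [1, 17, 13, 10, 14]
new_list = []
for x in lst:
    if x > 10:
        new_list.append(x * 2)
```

Sum of doubled values > 10
`new_list` takes the values: [] → [34] → [34, 26] → [34, 26, 28]
So `sum(new_list)` = 88

Answer: 88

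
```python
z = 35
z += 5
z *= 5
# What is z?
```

Trace:
`z = 35` → z = 35
`z += 5` → z = 40
`z *= 5` → z = 200
So z = 200

Answer: 200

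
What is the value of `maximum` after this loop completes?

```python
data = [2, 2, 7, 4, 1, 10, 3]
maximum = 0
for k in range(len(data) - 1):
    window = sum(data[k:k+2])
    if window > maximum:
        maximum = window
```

Max sum of 2-element window in [2, 2, 7, 4, 1, 10, 3]
`maximum` takes the values: 0 → 4 → 9 → 11 → 13

Answer: 13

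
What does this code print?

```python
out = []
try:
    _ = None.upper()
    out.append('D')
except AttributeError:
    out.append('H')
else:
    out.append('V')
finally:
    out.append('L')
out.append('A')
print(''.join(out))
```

Execution trace: 'H' (except AttributeError) → 'L' (finally) → 'A' (after the try/except). Output: HLA

Answer: HLA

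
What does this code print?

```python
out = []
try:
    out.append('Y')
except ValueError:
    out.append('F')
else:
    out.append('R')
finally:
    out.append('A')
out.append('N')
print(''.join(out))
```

Execution trace: 'Y' (try body, no exception) → 'R' (else) → 'A' (finally) → 'N' (after the try/except). Output: YRAN

Answer: YRAN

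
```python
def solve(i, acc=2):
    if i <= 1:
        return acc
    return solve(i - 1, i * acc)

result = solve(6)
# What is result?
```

Accumulator trace (n, acc): (6, 2) -> (5, 12) -> (4, 60) -> (3, 240) -> (2, 720) -> (1, 1440) -> return 1440

Answer: 1440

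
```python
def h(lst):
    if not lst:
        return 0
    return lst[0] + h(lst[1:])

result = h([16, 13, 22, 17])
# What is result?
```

16 + 13 + 22 + 17 + 0 = 68

Answer: 68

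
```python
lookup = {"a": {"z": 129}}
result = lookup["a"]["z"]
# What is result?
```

Trace:
`lookup = {"a": {"z": 129}}` → lookup = {'a': {'z': 129}}
`result = lookup["a"]["z"]` → result = 129
So result = 129

Answer: 129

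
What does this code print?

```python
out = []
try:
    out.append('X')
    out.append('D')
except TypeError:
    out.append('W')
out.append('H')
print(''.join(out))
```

Execution trace: 'X' (try body) → 'D' (try body, no exception) → 'H' (after the try/except). Output: XDH

Answer: XDH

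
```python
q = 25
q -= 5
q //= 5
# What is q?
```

Trace:
`q = 25` → q = 25
`q -= 5` → q = 20
`q //= 5` → q = 4
So q = 4

Answer: 4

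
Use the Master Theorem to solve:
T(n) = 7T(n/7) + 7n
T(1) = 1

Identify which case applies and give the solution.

a=7, b=7, f(n)=7n. log_7(7) = 1. Since c=1 = 1, Case 2 applies: T(n) = Θ(n^log_b(a) · log n) = O(n log n).

Answer: O(n log n) - Case 2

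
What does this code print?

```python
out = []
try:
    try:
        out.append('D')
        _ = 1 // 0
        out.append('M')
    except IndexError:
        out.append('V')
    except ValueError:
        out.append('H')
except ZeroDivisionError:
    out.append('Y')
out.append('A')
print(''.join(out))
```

Execution trace: 'D' (inner try body) → 'Y' (outer except ZeroDivisionError) → 'A' (after the try/except). Output: DYA

Answer: DYA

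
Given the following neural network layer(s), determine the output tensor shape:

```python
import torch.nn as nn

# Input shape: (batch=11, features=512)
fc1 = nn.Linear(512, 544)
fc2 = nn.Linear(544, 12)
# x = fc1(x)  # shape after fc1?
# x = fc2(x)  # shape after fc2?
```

Input: (11, 512) -> after fc1: (11, 544) -> Output: (11, 12)

Answer: (11, 12)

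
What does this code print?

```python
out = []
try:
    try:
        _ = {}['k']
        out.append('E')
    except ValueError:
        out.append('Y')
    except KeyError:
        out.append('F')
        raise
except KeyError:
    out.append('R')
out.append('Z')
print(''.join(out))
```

Execution trace: 'F' (inner except KeyError) → 'R' (outer except KeyError) → 'Z' (after the try/except). Output: FRZ

Answer: FRZ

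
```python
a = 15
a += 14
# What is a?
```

Trace:
`a = 15` → a = 15
`a += 14` → a = 29
So a = 29

Answer: 29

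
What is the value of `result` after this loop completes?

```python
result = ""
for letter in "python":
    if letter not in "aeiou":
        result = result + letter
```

Remove vowels from 'python'
`result` takes the values: "" → "p" → "py" → "pyt" → "pyth" → "pythn"

Answer: "pythn"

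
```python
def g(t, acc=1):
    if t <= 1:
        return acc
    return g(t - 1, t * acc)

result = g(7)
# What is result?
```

Accumulator trace (n, acc): (7, 1) -> (6, 7) -> (5, 42) -> (4, 210) -> (3, 840) -> (2, 2520) -> (1, 5040) -> return 5040

Answer: 5040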